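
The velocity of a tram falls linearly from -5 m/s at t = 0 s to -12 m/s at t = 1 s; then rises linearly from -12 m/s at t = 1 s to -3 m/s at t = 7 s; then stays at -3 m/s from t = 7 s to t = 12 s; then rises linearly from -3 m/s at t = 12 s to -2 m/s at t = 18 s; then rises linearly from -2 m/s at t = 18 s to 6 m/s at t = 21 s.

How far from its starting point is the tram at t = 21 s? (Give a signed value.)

-77.5 m

Net displacement equals the area under the velocity-time graph (areas below the axis count negative).
0–1 s: ½(-5 + -12)(1) = -8.5 m
1–7 s: ½(-12 + -3)(6) = -45 m
7–12 s: -3 × 5 = -15 m
12–18 s: ½(-3 + -2)(6) = -15 m
18–21 s: ½(-2 + 6)(3) = 6 m
Net displacement = -77.5 m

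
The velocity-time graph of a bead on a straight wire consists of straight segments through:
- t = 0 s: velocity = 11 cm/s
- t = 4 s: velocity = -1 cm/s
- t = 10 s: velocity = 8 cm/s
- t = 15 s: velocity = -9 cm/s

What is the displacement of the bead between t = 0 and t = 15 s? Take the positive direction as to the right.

38.5 cm

Net displacement equals the area under the velocity-time graph (areas below the axis count negative).
0–4 s: ½(11 + -1)(4) = 20 cm
4–10 s: ½(-1 + 8)(6) = 21 cm
10–15 s: ½(8 + -9)(5) = -2.5 cm
Net displacement = 38.5 cm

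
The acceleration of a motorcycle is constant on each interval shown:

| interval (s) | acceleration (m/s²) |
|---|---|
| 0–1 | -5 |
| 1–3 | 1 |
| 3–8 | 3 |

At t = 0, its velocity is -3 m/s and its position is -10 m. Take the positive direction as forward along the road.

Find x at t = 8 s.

On each constant-a segment, Δv = aΔt and Δx = v₀Δt + ½aΔt²; chain segment to segment.
0–1 s: v starts -3 m/s; Δx = -3·1 + ½·-5·1² = -5.5 m; v ends -8 m/s.
1–3 s: v starts -8 m/s; Δx = -8·2 + ½·1·2² = -14 m; v ends -6 m/s.
3–8 s: v starts -6 m/s; Δx = -6·5 + ½·3·5² = 7.5 m; v ends 9 m/s.
x(8) = -10 + Σ Δx = -22 m.

-22 m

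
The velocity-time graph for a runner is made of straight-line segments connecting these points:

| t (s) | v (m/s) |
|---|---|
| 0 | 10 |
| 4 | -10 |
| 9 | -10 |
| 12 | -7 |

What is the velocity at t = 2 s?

On 0–4 s the graph is linear from 10 to -10 m/s: v(2) = 10 + (-10 − 10)·(2 − 0)/(4 − 0) = 0 m/s.

0 m/s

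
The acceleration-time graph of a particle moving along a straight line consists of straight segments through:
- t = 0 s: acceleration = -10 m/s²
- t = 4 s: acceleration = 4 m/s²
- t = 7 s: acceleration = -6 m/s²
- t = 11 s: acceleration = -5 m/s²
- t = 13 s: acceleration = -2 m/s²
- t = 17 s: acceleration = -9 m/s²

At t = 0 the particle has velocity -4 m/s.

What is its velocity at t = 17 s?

-70 m/s

Δv equals the area under the a-t graph; then v = v₀ + Δv.
0–4 s: ½(-10 + 4)(4) = -12 m/s
4–7 s: ½(4 + -6)(3) = -3 m/s
7–11 s: ½(-6 + -5)(4) = -22 m/s
11–13 s: ½(-5 + -2)(2) = -7 m/s
13–17 s: ½(-2 + -9)(4) = -22 m/s
Δv = -66 m/s, so v(17) = -4 + (-66) = -70 m/s.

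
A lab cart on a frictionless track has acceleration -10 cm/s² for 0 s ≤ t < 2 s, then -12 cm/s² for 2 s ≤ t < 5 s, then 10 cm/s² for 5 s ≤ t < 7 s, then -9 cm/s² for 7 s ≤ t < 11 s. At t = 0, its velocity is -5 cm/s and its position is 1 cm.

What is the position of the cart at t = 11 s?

On each constant-a segment, Δv = aΔt and Δx = v₀Δt + ½aΔt²; chain segment to segment.
0–2 s: v starts -5 cm/s; Δx = -5·2 + ½·-10·2² = -30 cm; v ends -25 cm/s.
2–5 s: v starts -25 cm/s; Δx = -25·3 + ½·-12·3² = -129 cm; v ends -61 cm/s.
5–7 s: v starts -61 cm/s; Δx = -61·2 + ½·10·2² = -102 cm; v ends -41 cm/s.
7–11 s: v starts -41 cm/s; Δx = -41·4 + ½·-9·4² = -236 cm; v ends -77 cm/s.
x(11) = 1 + Σ Δx = -496 cm.

-496 cm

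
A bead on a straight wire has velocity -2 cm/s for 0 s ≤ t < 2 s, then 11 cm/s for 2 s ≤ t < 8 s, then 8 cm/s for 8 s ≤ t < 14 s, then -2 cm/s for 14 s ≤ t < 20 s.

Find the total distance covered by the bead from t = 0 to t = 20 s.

Distance (not displacement) is the total path length: add the absolute areas under v-t.
0–2 s: |-2| × 2 = 4 cm
2–8 s: |11| × 6 = 66 cm
8–14 s: |8| × 6 = 48 cm
14–20 s: |-2| × 6 = 12 cm
Total distance = 130 cm

130 cm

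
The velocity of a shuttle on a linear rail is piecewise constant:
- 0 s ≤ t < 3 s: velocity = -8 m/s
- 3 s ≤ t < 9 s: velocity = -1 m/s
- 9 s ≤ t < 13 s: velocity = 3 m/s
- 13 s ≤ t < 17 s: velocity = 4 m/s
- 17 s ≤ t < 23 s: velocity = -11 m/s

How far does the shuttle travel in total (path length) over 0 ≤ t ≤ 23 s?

Total distance travelled is ∫|v| dt — sum the magnitudes of each area piece.
0–3 s: |-8| × 3 = 24 m
3–9 s: |-1| × 6 = 6 m
9–13 s: |3| × 4 = 12 m
13–17 s: |4| × 4 = 16 m
17–23 s: |-11| × 6 = 66 m
Total distance = 124 m

124 m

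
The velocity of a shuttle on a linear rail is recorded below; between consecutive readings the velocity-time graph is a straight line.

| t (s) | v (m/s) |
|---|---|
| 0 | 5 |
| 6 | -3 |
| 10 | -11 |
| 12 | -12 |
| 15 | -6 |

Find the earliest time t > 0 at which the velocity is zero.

v changes sign on 0–6 s (from 5 to -3); the graph is linear there, so v = 0 at t = 0 + (-5)·(6 − 0)/(-3 − 5) = 3.75 s.

t = 3.75 s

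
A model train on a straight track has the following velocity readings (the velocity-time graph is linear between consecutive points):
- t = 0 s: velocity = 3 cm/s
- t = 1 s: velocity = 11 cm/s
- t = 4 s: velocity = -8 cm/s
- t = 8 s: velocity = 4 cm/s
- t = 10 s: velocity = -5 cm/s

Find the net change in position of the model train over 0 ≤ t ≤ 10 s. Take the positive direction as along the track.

Net displacement equals the area under the velocity-time graph (areas below the axis count negative).
0–1 s: ½(3 + 11)(1) = 7 cm
1–4 s: ½(11 + -8)(3) = 4.5 cm
4–8 s: ½(-8 + 4)(4) = -8 cm
8–10 s: ½(4 + -5)(2) = -1 cm
Net displacement = 2.5 cm

2.5 cm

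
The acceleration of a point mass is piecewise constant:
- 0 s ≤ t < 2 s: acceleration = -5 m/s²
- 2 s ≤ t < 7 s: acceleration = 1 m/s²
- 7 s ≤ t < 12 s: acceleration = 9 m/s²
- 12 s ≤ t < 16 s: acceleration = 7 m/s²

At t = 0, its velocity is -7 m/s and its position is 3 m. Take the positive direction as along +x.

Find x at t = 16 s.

On each constant-a segment, Δv = aΔt and Δx = v₀Δt + ½aΔt²; chain segment to segment.
0–2 s: v starts -7 m/s; Δx = -7·2 + ½·-5·2² = -24 m; v ends -17 m/s.
2–7 s: v starts -17 m/s; Δx = -17·5 + ½·1·5² = -72.5 m; v ends -12 m/s.
7–12 s: v starts -12 m/s; Δx = -12·5 + ½·9·5² = 52.5 m; v ends 33 m/s.
12–16 s: v starts 33 m/s; Δx = 33·4 + ½·7·4² = 188 m; v ends 61 m/s.
x(16) = 3 + Σ Δx = 147 m.

147 m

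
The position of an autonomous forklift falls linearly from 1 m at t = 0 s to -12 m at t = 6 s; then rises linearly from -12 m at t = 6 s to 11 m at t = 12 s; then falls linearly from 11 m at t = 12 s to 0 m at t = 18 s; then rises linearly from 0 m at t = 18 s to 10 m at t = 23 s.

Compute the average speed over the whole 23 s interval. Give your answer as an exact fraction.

57/23 m/s

Average speed = (total path length)/(elapsed time); on a piecewise-linear x-t graph the path length is Σ|Δx|.
0–6 s: |Δx| = |-12 − 1| = 13 m
6–12 s: |Δx| = |11 − -12| = 23 m
12–18 s: |Δx| = |0 − 11| = 11 m
18–23 s: |Δx| = |10 − 0| = 10 m
Total path = 57 m; average speed = 57/23 = 57/23 m/s.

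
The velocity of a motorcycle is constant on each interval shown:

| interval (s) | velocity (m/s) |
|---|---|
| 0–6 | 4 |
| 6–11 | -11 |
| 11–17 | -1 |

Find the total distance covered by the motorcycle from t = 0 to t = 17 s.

Total distance travelled is ∫|v| dt — sum the magnitudes of each area piece.
0–6 s: |4| × 6 = 24 m
6–11 s: |-11| × 5 = 55 m
11–17 s: |-1| × 6 = 6 m
Total distance = 85 m

85 m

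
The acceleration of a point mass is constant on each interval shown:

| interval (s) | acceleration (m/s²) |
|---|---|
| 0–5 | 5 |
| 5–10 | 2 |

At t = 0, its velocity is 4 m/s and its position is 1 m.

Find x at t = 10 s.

On each constant-a segment, Δv = aΔt and Δx = v₀Δt + ½aΔt²; chain segment to segment.
0–5 s: v starts 4 m/s; Δx = 4·5 + ½·5·5² = 82.5 m; v ends 29 m/s.
5–10 s: v starts 29 m/s; Δx = 29·5 + ½·2·5² = 170 m; v ends 39 m/s.
x(10) = 1 + Σ Δx = 253.5 m.

253.5 m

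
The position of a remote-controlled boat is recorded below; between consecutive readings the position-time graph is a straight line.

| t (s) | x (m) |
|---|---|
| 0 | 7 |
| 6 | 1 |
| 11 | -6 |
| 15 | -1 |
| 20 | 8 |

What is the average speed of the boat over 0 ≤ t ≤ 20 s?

Average speed = (total path length)/(elapsed time); on a piecewise-linear x-t graph the path length is Σ|Δx|.
0–6 s: |Δx| = |1 − 7| = 6 m
6–11 s: |Δx| = |-6 − 1| = 7 m
11–15 s: |Δx| = |-1 − -6| = 5 m
15–20 s: |Δx| = |8 − -1| = 9 m
Total path = 27 m; average speed = 27/20 = 1.35 m/s.

1.35 m/s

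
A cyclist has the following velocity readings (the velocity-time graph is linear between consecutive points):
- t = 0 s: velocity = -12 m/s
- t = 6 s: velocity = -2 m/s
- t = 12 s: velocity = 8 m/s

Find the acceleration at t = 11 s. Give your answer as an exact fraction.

5/3 m/s²

Acceleration is the slope of the v-t graph on 6–12 s: (8 − -2)/(12 − 6) = 5/3 m/s².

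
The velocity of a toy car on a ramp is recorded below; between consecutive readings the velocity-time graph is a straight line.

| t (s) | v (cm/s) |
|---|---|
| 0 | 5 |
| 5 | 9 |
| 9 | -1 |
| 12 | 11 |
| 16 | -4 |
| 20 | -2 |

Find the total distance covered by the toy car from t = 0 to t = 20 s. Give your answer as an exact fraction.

1163/12 cm

Distance (not displacement) is the total path length: add the absolute areas under v-t.
0–5 s: |½(5 + 9)(5)| = 35 cm
5–9 s: v = 0 at t = 8.6 s; triangle areas 16.2 + 0.2 = 16.4 cm
9–12 s: v = 0 at t = 9.25 s; triangle areas 0.125 + 15.125 = 15.25 cm
12–16 s: v = 0 at t = 224/15 s; triangle areas 242/15 + 32/15 = 274/15 cm
16–20 s: |½(-4 + -2)(4)| = 12 cm
Total distance = 1163/12 cm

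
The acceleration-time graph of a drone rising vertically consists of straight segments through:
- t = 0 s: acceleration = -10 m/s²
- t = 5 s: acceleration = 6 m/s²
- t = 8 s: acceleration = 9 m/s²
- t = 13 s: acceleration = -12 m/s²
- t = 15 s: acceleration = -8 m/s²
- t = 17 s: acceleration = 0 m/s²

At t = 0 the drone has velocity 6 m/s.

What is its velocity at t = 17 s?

-17 m/s

Δv equals the area under the a-t graph; then v = v₀ + Δv.
0–5 s: ½(-10 + 6)(5) = -10 m/s
5–8 s: ½(6 + 9)(3) = 22.5 m/s
8–13 s: ½(9 + -12)(5) = -7.5 m/s
13–15 s: ½(-12 + -8)(2) = -20 m/s
15–17 s: ½(-8 + 0)(2) = -8 m/s
Δv = -23 m/s, so v(17) = 6 + (-23) = -17 m/s.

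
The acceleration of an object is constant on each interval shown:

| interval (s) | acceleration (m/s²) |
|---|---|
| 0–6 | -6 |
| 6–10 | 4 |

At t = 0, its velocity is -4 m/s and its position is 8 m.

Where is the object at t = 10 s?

-252 m

On each constant-a segment, Δv = aΔt and Δx = v₀Δt + ½aΔt²; chain segment to segment.
0–6 s: v starts -4 m/s; Δx = -4·6 + ½·-6·6² = -132 m; v ends -40 m/s.
6–10 s: v starts -40 m/s; Δx = -40·4 + ½·4·4² = -128 m; v ends -24 m/s.
x(10) = 8 + Σ Δx = -252 m.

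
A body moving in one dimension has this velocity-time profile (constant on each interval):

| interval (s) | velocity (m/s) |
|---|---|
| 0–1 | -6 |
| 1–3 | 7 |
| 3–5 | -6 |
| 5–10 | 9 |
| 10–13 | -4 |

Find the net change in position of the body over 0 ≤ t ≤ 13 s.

29 m

Displacement is the signed area under the v-t curve.
0–1 s: -6 × 1 = -6 m
1–3 s: 7 × 2 = 14 m
3–5 s: -6 × 2 = -12 m
5–10 s: 9 × 5 = 45 m
10–13 s: -4 × 3 = -12 m
Net displacement = 29 m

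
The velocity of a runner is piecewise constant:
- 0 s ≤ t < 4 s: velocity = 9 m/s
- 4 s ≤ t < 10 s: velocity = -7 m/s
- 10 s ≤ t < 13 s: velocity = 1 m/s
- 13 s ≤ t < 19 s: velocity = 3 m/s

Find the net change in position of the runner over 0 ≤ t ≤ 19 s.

Displacement is the signed area under the v-t curve.
0–4 s: 9 × 4 = 36 m
4–10 s: -7 × 6 = -42 m
10–13 s: 1 × 3 = 3 m
13–19 s: 3 × 6 = 18 m
Net displacement = 15 m

15 m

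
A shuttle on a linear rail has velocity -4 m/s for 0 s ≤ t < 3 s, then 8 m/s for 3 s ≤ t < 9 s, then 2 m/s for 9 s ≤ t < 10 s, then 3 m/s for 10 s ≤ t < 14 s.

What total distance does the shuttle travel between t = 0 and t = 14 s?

74 m

Distance (not displacement) is the total path length: add the absolute areas under v-t.
0–3 s: |-4| × 3 = 12 m
3–9 s: |8| × 6 = 48 m
9–10 s: |2| × 1 = 2 m
10–14 s: |3| × 4 = 12 m
Total distance = 74 m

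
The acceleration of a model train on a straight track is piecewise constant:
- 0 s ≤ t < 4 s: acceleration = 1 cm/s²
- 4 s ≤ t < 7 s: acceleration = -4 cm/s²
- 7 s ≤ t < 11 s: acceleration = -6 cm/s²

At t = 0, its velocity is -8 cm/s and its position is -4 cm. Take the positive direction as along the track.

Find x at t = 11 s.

-170 cm

On each constant-a segment, Δv = aΔt and Δx = v₀Δt + ½aΔt²; chain segment to segment.
0–4 s: v starts -8 cm/s; Δx = -8·4 + ½·1·4² = -24 cm; v ends -4 cm/s.
4–7 s: v starts -4 cm/s; Δx = -4·3 + ½·-4·3² = -30 cm; v ends -16 cm/s.
7–11 s: v starts -16 cm/s; Δx = -16·4 + ½·-6·4² = -112 cm; v ends -40 cm/s.
x(11) = -4 + Σ Δx = -170 cm.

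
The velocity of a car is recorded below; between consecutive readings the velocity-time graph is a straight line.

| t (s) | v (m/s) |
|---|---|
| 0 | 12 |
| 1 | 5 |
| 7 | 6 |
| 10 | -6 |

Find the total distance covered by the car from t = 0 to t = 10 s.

Total distance travelled is ∫|v| dt — sum the magnitudes of each area piece.
0–1 s: |½(12 + 5)(1)| = 8.5 m
1–7 s: |½(5 + 6)(6)| = 33 m
7–10 s: v = 0 at t = 8.5 s; triangle areas 4.5 + 4.5 = 9 m
Total distance = 50.5 m

50.5 m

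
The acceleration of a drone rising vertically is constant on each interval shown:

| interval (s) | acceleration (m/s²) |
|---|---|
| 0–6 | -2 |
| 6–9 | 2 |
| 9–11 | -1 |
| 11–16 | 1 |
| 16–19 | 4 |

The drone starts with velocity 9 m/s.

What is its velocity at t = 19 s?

18 m/s

Δv equals the area under the a-t graph; then v = v₀ + Δv.
0–6 s: -2 × 6 = -12 m/s
6–9 s: 2 × 3 = 6 m/s
9–11 s: -1 × 2 = -2 m/s
11–16 s: 1 × 5 = 5 m/s
16–19 s: 4 × 3 = 12 m/s
Δv = 9 m/s, so v(19) = 9 + (9) = 18 m/s.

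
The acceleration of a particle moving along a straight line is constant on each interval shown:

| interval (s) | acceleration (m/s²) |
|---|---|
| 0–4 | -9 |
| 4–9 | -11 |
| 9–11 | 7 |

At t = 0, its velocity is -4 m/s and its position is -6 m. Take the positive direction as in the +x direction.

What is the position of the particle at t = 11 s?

On each constant-a segment, Δv = aΔt and Δx = v₀Δt + ½aΔt²; chain segment to segment.
0–4 s: v starts -4 m/s; Δx = -4·4 + ½·-9·4² = -88 m; v ends -40 m/s.
4–9 s: v starts -40 m/s; Δx = -40·5 + ½·-11·5² = -337.5 m; v ends -95 m/s.
9–11 s: v starts -95 m/s; Δx = -95·2 + ½·7·2² = -176 m; v ends -81 m/s.
x(11) = -6 + Σ Δx = -607.5 m.

-607.5 m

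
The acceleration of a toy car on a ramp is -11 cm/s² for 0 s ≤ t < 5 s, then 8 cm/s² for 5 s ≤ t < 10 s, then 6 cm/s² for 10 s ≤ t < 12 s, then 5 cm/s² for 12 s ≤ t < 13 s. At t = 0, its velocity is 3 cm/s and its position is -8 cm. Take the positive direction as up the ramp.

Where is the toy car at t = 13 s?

On each constant-a segment, Δv = aΔt and Δx = v₀Δt + ½aΔt²; chain segment to segment.
0–5 s: v starts 3 cm/s; Δx = 3·5 + ½·-11·5² = -122.5 cm; v ends -52 cm/s.
5–10 s: v starts -52 cm/s; Δx = -52·5 + ½·8·5² = -160 cm; v ends -12 cm/s.
10–12 s: v starts -12 cm/s; Δx = -12·2 + ½·6·2² = -12 cm; v ends 0 cm/s.
12–13 s: v starts 0 cm/s; Δx = 0·1 + ½·5·1² = 2.5 cm; v ends 5 cm/s.
x(13) = -8 + Σ Δx = -300 cm.

-300 cm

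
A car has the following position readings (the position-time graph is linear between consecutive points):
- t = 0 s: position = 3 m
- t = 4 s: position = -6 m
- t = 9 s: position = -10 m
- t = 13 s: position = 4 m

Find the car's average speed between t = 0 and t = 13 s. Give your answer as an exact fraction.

27/13 m/s

Average speed = (total path length)/(elapsed time); on a piecewise-linear x-t graph the path length is Σ|Δx|.
0–4 s: |Δx| = |-6 − 3| = 9 m
4–9 s: |Δx| = |-10 − -6| = 4 m
9–13 s: |Δx| = |4 − -10| = 14 m
Total path = 27 m; average speed = 27/13 = 27/13 m/s.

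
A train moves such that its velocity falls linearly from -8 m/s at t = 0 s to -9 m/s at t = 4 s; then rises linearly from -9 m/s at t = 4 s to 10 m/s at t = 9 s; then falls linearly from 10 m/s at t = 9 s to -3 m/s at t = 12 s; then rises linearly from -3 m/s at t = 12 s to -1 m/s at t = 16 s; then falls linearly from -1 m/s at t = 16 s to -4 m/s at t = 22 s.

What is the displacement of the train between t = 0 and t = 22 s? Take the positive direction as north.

-44 m

Net displacement equals the area under the velocity-time graph (areas below the axis count negative).
0–4 s: ½(-8 + -9)(4) = -34 m
4–9 s: ½(-9 + 10)(5) = 2.5 m
9–12 s: ½(10 + -3)(3) = 10.5 m
12–16 s: ½(-3 + -1)(4) = -8 m
16–22 s: ½(-1 + -4)(6) = -15 m
Net displacement = -44 m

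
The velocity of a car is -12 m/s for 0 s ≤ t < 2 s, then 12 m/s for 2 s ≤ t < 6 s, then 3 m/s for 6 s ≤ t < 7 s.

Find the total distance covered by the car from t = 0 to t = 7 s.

75 m

Total distance travelled is ∫|v| dt — sum the magnitudes of each area piece.
0–2 s: |-12| × 2 = 24 m
2–6 s: |12| × 4 = 48 m
6–7 s: |3| × 1 = 3 m
Total distance = 75 m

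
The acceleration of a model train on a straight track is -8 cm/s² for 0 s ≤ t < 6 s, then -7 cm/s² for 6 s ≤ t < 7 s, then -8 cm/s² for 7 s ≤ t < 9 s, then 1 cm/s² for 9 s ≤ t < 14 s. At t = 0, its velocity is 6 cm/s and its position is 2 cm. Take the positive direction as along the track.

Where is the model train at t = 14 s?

On each constant-a segment, Δv = aΔt and Δx = v₀Δt + ½aΔt²; chain segment to segment.
0–6 s: v starts 6 cm/s; Δx = 6·6 + ½·-8·6² = -108 cm; v ends -42 cm/s.
6–7 s: v starts -42 cm/s; Δx = -42·1 + ½·-7·1² = -45.5 cm; v ends -49 cm/s.
7–9 s: v starts -49 cm/s; Δx = -49·2 + ½·-8·2² = -114 cm; v ends -65 cm/s.
9–14 s: v starts -65 cm/s; Δx = -65·5 + ½·1·5² = -312.5 cm; v ends -60 cm/s.
x(14) = 2 + Σ Δx = -578 cm.

-578 cm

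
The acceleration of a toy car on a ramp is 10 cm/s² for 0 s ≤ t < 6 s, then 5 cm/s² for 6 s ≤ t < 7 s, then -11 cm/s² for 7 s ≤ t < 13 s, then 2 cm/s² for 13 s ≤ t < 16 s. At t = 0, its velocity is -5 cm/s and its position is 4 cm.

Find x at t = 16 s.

364.5 cm

On each constant-a segment, Δv = aΔt and Δx = v₀Δt + ½aΔt²; chain segment to segment.
0–6 s: v starts -5 cm/s; Δx = -5·6 + ½·10·6² = 150 cm; v ends 55 cm/s.
6–7 s: v starts 55 cm/s; Δx = 55·1 + ½·5·1² = 57.5 cm; v ends 60 cm/s.
7–13 s: v starts 60 cm/s; Δx = 60·6 + ½·-11·6² = 162 cm; v ends -6 cm/s.
13–16 s: v starts -6 cm/s; Δx = -6·3 + ½·2·3² = -9 cm; v ends 0 cm/s.
x(16) = 4 + Σ Δx = 364.5 cm.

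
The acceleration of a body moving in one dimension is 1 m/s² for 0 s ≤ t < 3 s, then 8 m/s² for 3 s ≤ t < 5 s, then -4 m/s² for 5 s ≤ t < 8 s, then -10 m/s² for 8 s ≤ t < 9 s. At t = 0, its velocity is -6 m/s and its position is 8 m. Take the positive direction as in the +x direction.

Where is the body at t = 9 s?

On each constant-a segment, Δv = aΔt and Δx = v₀Δt + ½aΔt²; chain segment to segment.
0–3 s: v starts -6 m/s; Δx = -6·3 + ½·1·3² = -13.5 m; v ends -3 m/s.
3–5 s: v starts -3 m/s; Δx = -3·2 + ½·8·2² = 10 m; v ends 13 m/s.
5–8 s: v starts 13 m/s; Δx = 13·3 + ½·-4·3² = 21 m; v ends 1 m/s.
8–9 s: v starts 1 m/s; Δx = 1·1 + ½·-10·1² = -4 m; v ends -9 m/s.
x(9) = 8 + Σ Δx = 21.5 m.

21.5 m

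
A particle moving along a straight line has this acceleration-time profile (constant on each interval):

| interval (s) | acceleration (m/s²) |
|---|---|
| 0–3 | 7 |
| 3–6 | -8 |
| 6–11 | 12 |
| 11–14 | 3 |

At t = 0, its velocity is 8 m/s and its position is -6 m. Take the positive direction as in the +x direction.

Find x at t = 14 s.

On each constant-a segment, Δv = aΔt and Δx = v₀Δt + ½aΔt²; chain segment to segment.
0–3 s: v starts 8 m/s; Δx = 8·3 + ½·7·3² = 55.5 m; v ends 29 m/s.
3–6 s: v starts 29 m/s; Δx = 29·3 + ½·-8·3² = 51 m; v ends 5 m/s.
6–11 s: v starts 5 m/s; Δx = 5·5 + ½·12·5² = 175 m; v ends 65 m/s.
11–14 s: v starts 65 m/s; Δx = 65·3 + ½·3·3² = 208.5 m; v ends 74 m/s.
x(14) = -6 + Σ Δx = 484 m.

484 m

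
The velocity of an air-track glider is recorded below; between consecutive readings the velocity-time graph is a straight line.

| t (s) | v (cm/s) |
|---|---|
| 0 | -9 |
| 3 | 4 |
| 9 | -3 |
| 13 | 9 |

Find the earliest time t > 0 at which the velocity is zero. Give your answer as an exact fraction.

t = 27/13 s

v changes sign on 0–3 s (from -9 to 4); the graph is linear there, so v = 0 at t = 0 + (9)·(3 − 0)/(4 − -9) = 27/13 s.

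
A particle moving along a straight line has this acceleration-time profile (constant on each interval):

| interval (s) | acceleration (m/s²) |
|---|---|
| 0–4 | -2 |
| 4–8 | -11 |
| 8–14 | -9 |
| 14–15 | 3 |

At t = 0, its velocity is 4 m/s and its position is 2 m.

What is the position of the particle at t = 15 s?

On each constant-a segment, Δv = aΔt and Δx = v₀Δt + ½aΔt²; chain segment to segment.
0–4 s: v starts 4 m/s; Δx = 4·4 + ½·-2·4² = 0 m; v ends -4 m/s.
4–8 s: v starts -4 m/s; Δx = -4·4 + ½·-11·4² = -104 m; v ends -48 m/s.
8–14 s: v starts -48 m/s; Δx = -48·6 + ½·-9·6² = -450 m; v ends -102 m/s.
14–15 s: v starts -102 m/s; Δx = -102·1 + ½·3·1² = -100.5 m; v ends -99 m/s.
x(15) = 2 + Σ Δx = -652.5 m.

-652.5 m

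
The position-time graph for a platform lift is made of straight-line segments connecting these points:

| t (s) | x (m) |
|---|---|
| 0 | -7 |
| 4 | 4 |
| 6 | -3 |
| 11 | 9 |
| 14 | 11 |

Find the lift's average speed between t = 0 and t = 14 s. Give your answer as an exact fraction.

Average speed = (total path length)/(elapsed time); on a piecewise-linear x-t graph the path length is Σ|Δx|.
0–4 s: |Δx| = |4 − -7| = 11 m
4–6 s: |Δx| = |-3 − 4| = 7 m
6–11 s: |Δx| = |9 − -3| = 12 m
11–14 s: |Δx| = |11 − 9| = 2 m
Total path = 32 m; average speed = 32/14 = 16/7 m/s.

16/7 m/s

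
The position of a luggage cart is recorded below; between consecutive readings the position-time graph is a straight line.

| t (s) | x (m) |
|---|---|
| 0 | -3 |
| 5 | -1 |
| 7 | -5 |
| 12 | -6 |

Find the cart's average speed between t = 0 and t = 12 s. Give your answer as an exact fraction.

Average speed = (total path length)/(elapsed time); on a piecewise-linear x-t graph the path length is Σ|Δx|.
0–5 s: |Δx| = |-1 − -3| = 2 m
5–7 s: |Δx| = |-5 − -1| = 4 m
7–12 s: |Δx| = |-6 − -5| = 1 m
Total path = 7 m; average speed = 7/12 = 7/12 m/s.

7/12 m/s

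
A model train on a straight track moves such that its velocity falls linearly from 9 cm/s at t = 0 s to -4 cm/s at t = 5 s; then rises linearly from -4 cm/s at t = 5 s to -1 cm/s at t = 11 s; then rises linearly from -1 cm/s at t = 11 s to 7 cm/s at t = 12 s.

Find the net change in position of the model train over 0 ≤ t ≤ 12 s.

Net displacement equals the area under the velocity-time graph (areas below the axis count negative).
0–5 s: ½(9 + -4)(5) = 12.5 cm
5–11 s: ½(-4 + -1)(6) = -15 cm
11–12 s: ½(-1 + 7)(1) = 3 cm
Net displacement = 0.5 cm

0.5 cm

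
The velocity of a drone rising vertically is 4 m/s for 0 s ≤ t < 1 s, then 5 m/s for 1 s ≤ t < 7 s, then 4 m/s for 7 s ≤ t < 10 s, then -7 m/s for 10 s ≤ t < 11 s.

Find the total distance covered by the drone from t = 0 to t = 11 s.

Distance (not displacement) is the total path length: add the absolute areas under v-t.
0–1 s: |4| × 1 = 4 m
1–7 s: |5| × 6 = 30 m
7–10 s: |4| × 3 = 12 m
10–11 s: |-7| × 1 = 7 m
Total distance = 53 m

53 m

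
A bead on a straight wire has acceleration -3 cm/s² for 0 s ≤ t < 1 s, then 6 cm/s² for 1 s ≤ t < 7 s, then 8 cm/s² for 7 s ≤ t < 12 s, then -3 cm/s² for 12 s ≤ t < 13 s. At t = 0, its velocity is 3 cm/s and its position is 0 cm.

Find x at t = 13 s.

On each constant-a segment, Δv = aΔt and Δx = v₀Δt + ½aΔt²; chain segment to segment.
0–1 s: v starts 3 cm/s; Δx = 3·1 + ½·-3·1² = 1.5 cm; v ends 0 cm/s.
1–7 s: v starts 0 cm/s; Δx = 0·6 + ½·6·6² = 108 cm; v ends 36 cm/s.
7–12 s: v starts 36 cm/s; Δx = 36·5 + ½·8·5² = 280 cm; v ends 76 cm/s.
12–13 s: v starts 76 cm/s; Δx = 76·1 + ½·-3·1² = 74.5 cm; v ends 73 cm/s.
x(13) = 0 + Σ Δx = 464 cm.

464 cm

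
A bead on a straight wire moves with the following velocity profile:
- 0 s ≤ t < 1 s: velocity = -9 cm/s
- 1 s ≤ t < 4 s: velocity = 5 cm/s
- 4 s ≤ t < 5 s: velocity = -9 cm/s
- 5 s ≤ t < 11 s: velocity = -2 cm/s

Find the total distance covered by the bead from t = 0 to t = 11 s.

45 cm

Total distance travelled is ∫|v| dt — sum the magnitudes of each area piece.
0–1 s: |-9| × 1 = 9 cm
1–4 s: |5| × 3 = 15 cm
4–5 s: |-9| × 1 = 9 cm
5–11 s: |-2| × 6 = 12 cm
Total distance = 45 cm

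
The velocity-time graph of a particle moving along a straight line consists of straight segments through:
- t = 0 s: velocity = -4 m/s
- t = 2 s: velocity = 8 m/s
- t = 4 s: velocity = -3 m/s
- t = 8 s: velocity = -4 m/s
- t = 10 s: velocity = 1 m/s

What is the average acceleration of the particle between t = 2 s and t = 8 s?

Average acceleration = Δv/Δt = (-4 − 8)/(8 − 2) = -2 m/s².

-2 m/s²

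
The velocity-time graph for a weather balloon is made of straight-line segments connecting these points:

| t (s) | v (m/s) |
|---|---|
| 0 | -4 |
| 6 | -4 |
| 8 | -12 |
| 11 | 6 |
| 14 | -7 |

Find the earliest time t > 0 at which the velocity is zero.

v changes sign on 8–11 s (from -12 to 6); the graph is linear there, so v = 0 at t = 8 + (12)·(11 − 8)/(6 − -12) = 10 s.

t = 10 s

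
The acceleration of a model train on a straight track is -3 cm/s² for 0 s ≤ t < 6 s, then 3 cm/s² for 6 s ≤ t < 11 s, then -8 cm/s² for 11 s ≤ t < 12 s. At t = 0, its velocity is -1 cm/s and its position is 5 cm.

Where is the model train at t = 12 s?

-120.5 cm

On each constant-a segment, Δv = aΔt and Δx = v₀Δt + ½aΔt²; chain segment to segment.
0–6 s: v starts -1 cm/s; Δx = -1·6 + ½·-3·6² = -60 cm; v ends -19 cm/s.
6–11 s: v starts -19 cm/s; Δx = -19·5 + ½·3·5² = -57.5 cm; v ends -4 cm/s.
11–12 s: v starts -4 cm/s; Δx = -4·1 + ½·-8·1² = -8 cm; v ends -12 cm/s.
x(12) = 5 + Σ Δx = -120.5 cm.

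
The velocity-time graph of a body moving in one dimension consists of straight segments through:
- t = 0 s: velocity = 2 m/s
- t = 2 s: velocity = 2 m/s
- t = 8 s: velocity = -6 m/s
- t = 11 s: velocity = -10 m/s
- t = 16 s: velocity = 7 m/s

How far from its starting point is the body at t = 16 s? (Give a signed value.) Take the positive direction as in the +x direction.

-39.5 m

Net displacement equals the area under the velocity-time graph (areas below the axis count negative).
0–2 s: 2 × 2 = 4 m
2–8 s: ½(2 + -6)(6) = -12 m
8–11 s: ½(-6 + -10)(3) = -24 m
11–16 s: ½(-10 + 7)(5) = -7.5 m
Net displacement = -39.5 m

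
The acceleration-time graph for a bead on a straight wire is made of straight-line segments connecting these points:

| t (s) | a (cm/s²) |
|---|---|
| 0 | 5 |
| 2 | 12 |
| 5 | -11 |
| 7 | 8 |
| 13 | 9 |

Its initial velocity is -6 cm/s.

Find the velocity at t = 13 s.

Δv equals the area under the a-t graph; then v = v₀ + Δv.
0–2 s: ½(5 + 12)(2) = 17 cm/s
2–5 s: ½(12 + -11)(3) = 1.5 cm/s
5–7 s: ½(-11 + 8)(2) = -3 cm/s
7–13 s: ½(8 + 9)(6) = 51 cm/s
Δv = 66.5 cm/s, so v(13) = -6 + (66.5) = 60.5 cm/s.

60.5 cm/s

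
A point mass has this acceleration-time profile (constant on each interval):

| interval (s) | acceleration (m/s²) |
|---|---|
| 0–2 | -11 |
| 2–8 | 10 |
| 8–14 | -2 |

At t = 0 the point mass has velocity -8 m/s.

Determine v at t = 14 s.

Δv equals the area under the a-t graph; then v = v₀ + Δv.
0–2 s: -11 × 2 = -22 m/s
2–8 s: 10 × 6 = 60 m/s
8–14 s: -2 × 6 = -12 m/s
Δv = 26 m/s, so v(14) = -8 + (26) = 18 m/s.

18 m/s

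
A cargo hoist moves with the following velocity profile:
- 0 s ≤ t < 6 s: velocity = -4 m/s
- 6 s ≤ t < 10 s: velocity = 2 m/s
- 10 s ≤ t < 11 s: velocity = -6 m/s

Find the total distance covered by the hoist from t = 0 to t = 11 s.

38 m

Distance (not displacement) is the total path length: add the absolute areas under v-t.
0–6 s: |-4| × 6 = 24 m
6–10 s: |2| × 4 = 8 m
10–11 s: |-6| × 1 = 6 m
Total distance = 38 m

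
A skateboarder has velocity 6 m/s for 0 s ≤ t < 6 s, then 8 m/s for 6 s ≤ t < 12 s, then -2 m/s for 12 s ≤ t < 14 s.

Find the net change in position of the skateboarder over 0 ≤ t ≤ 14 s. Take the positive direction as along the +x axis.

80 m

Net displacement equals the area under the velocity-time graph (areas below the axis count negative).
0–6 s: 6 × 6 = 36 m
6–12 s: 8 × 6 = 48 m
12–14 s: -2 × 2 = -4 m
Net displacement = 80 m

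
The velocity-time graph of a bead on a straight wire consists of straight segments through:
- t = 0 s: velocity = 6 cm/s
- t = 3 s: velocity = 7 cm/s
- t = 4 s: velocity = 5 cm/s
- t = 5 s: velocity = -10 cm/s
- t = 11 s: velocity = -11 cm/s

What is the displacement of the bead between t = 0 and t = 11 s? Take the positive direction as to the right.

-40 cm

Displacement is the signed area under the v-t curve.
0–3 s: ½(6 + 7)(3) = 19.5 cm
3–4 s: ½(7 + 5)(1) = 6 cm
4–5 s: ½(5 + -10)(1) = -2.5 cm
5–11 s: ½(-10 + -11)(6) = -63 cm
Net displacement = -40 cm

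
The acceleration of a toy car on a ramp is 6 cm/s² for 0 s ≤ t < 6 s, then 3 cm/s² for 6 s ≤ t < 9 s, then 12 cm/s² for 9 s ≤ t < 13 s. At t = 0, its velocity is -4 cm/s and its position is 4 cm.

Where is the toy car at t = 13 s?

On each constant-a segment, Δv = aΔt and Δx = v₀Δt + ½aΔt²; chain segment to segment.
0–6 s: v starts -4 cm/s; Δx = -4·6 + ½·6·6² = 84 cm; v ends 32 cm/s.
6–9 s: v starts 32 cm/s; Δx = 32·3 + ½·3·3² = 109.5 cm; v ends 41 cm/s.
9–13 s: v starts 41 cm/s; Δx = 41·4 + ½·12·4² = 260 cm; v ends 89 cm/s.
x(13) = 4 + Σ Δx = 457.5 cm.

457.5 cm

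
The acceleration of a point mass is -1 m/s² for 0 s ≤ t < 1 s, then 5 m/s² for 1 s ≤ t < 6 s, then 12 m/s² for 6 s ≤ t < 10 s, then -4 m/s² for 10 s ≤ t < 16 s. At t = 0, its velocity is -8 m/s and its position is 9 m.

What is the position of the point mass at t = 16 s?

On each constant-a segment, Δv = aΔt and Δx = v₀Δt + ½aΔt²; chain segment to segment.
0–1 s: v starts -8 m/s; Δx = -8·1 + ½·-1·1² = -8.5 m; v ends -9 m/s.
1–6 s: v starts -9 m/s; Δx = -9·5 + ½·5·5² = 17.5 m; v ends 16 m/s.
6–10 s: v starts 16 m/s; Δx = 16·4 + ½·12·4² = 160 m; v ends 64 m/s.
10–16 s: v starts 64 m/s; Δx = 64·6 + ½·-4·6² = 312 m; v ends 40 m/s.
x(16) = 9 + Σ Δx = 490 m.

490 m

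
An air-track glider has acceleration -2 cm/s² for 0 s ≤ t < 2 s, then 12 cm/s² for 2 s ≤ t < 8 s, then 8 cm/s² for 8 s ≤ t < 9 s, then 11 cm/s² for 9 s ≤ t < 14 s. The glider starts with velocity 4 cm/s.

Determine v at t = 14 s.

Δv equals the area under the a-t graph; then v = v₀ + Δv.
0–2 s: -2 × 2 = -4 cm/s
2–8 s: 12 × 6 = 72 cm/s
8–9 s: 8 × 1 = 8 cm/s
9–14 s: 11 × 5 = 55 cm/s
Δv = 131 cm/s, so v(14) = 4 + (131) = 135 cm/s.

135 cm/s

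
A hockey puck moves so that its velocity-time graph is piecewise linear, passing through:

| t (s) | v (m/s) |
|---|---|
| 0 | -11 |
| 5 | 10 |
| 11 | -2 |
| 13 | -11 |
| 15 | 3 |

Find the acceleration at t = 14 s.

7 m/s²

Acceleration is the slope of the v-t graph on 13–15 s: (3 − -11)/(15 − 13) = 7 m/s².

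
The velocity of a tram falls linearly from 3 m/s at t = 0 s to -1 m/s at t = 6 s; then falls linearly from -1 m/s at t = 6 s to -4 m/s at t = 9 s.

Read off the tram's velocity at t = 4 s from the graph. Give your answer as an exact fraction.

1/3 m/s

On 0–6 s the graph is linear from 3 to -1 m/s: v(4) = 3 + (-1 − 3)·(4 − 0)/(6 − 0) = 1/3 m/s.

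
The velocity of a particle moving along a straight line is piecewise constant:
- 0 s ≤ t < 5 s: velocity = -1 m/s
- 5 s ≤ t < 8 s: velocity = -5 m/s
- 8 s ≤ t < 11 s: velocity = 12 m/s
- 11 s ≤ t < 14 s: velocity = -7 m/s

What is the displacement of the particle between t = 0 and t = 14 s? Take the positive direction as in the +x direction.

-5 m

Net displacement equals the area under the velocity-time graph (areas below the axis count negative).
0–5 s: -1 × 5 = -5 m
5–8 s: -5 × 3 = -15 m
8–11 s: 12 × 3 = 36 m
11–14 s: -7 × 3 = -21 m
Net displacement = -5 m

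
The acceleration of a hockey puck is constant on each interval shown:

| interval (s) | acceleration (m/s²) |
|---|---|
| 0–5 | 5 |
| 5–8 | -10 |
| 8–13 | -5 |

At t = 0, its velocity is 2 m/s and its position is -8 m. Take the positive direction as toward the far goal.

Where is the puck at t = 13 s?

23 m

On each constant-a segment, Δv = aΔt and Δx = v₀Δt + ½aΔt²; chain segment to segment.
0–5 s: v starts 2 m/s; Δx = 2·5 + ½·5·5² = 72.5 m; v ends 27 m/s.
5–8 s: v starts 27 m/s; Δx = 27·3 + ½·-10·3² = 36 m; v ends -3 m/s.
8–13 s: v starts -3 m/s; Δx = -3·5 + ½·-5·5² = -77.5 m; v ends -28 m/s.
x(13) = -8 + Σ Δx = 23 m.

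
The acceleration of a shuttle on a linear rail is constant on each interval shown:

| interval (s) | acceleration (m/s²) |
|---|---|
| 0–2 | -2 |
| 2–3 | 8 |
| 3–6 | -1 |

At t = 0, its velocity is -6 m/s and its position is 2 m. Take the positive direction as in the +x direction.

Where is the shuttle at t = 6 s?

On each constant-a segment, Δv = aΔt and Δx = v₀Δt + ½aΔt²; chain segment to segment.
0–2 s: v starts -6 m/s; Δx = -6·2 + ½·-2·2² = -16 m; v ends -10 m/s.
2–3 s: v starts -10 m/s; Δx = -10·1 + ½·8·1² = -6 m; v ends -2 m/s.
3–6 s: v starts -2 m/s; Δx = -2·3 + ½·-1·3² = -10.5 m; v ends -5 m/s.
x(6) = 2 + Σ Δx = -30.5 m.

-30.5 m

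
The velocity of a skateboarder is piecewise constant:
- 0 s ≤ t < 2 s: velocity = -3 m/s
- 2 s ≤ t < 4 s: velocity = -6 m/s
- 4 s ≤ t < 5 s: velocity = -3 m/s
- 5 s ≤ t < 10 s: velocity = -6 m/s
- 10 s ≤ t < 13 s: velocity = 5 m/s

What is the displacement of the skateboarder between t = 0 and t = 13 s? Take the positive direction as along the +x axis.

Net displacement equals the area under the velocity-time graph (areas below the axis count negative).
0–2 s: -3 × 2 = -6 m
2–4 s: -6 × 2 = -12 m
4–5 s: -3 × 1 = -3 m
5–10 s: -6 × 5 = -30 m
10–13 s: 5 × 3 = 15 m
Net displacement = -36 m

-36 m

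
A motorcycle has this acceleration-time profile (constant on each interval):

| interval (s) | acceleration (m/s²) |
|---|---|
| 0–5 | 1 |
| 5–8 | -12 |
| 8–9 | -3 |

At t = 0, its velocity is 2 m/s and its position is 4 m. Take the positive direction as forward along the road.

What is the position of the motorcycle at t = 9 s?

On each constant-a segment, Δv = aΔt and Δx = v₀Δt + ½aΔt²; chain segment to segment.
0–5 s: v starts 2 m/s; Δx = 2·5 + ½·1·5² = 22.5 m; v ends 7 m/s.
5–8 s: v starts 7 m/s; Δx = 7·3 + ½·-12·3² = -33 m; v ends -29 m/s.
8–9 s: v starts -29 m/s; Δx = -29·1 + ½·-3·1² = -30.5 m; v ends -32 m/s.
x(9) = 4 + Σ Δx = -37 m.

-37 m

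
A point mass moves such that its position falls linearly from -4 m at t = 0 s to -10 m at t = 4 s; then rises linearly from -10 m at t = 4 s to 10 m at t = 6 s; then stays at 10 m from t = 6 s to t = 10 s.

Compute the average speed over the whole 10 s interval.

Average speed = (total path length)/(elapsed time); on a piecewise-linear x-t graph the path length is Σ|Δx|.
0–4 s: |Δx| = |-10 − -4| = 6 m
4–6 s: |Δx| = |10 − -10| = 20 m
6–10 s: |Δx| = |10 − 10| = 0 m
Total path = 26 m; average speed = 26/10 = 2.6 m/s.

2.6 m/s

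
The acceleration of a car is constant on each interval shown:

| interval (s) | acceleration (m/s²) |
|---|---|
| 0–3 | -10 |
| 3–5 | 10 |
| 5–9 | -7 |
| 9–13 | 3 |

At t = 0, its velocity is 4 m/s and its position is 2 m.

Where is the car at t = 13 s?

-255 m

On each constant-a segment, Δv = aΔt and Δx = v₀Δt + ½aΔt²; chain segment to segment.
0–3 s: v starts 4 m/s; Δx = 4·3 + ½·-10·3² = -33 m; v ends -26 m/s.
3–5 s: v starts -26 m/s; Δx = -26·2 + ½·10·2² = -32 m; v ends -6 m/s.
5–9 s: v starts -6 m/s; Δx = -6·4 + ½·-7·4² = -80 m; v ends -34 m/s.
9–13 s: v starts -34 m/s; Δx = -34·4 + ½·3·4² = -112 m; v ends -22 m/s.
x(13) = 2 + Σ Δx = -255 m.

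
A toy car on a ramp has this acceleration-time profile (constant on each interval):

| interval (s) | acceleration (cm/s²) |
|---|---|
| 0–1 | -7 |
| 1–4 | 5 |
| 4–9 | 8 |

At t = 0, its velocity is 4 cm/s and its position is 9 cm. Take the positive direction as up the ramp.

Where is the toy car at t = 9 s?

On each constant-a segment, Δv = aΔt and Δx = v₀Δt + ½aΔt²; chain segment to segment.
0–1 s: v starts 4 cm/s; Δx = 4·1 + ½·-7·1² = 0.5 cm; v ends -3 cm/s.
1–4 s: v starts -3 cm/s; Δx = -3·3 + ½·5·3² = 13.5 cm; v ends 12 cm/s.
4–9 s: v starts 12 cm/s; Δx = 12·5 + ½·8·5² = 160 cm; v ends 52 cm/s.
x(9) = 9 + Σ Δx = 183 cm.

183 cm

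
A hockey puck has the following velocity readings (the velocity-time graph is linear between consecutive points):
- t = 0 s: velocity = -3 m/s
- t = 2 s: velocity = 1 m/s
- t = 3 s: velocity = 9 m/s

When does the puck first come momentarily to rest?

t = 1.5 s

v changes sign on 0–2 s (from -3 to 1); the graph is linear there, so v = 0 at t = 0 + (3)·(2 − 0)/(1 − -3) = 1.5 s.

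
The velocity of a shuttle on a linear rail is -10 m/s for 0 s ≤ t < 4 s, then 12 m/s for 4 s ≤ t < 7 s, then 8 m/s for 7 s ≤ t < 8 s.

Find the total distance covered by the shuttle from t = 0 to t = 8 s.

Total distance travelled is ∫|v| dt — sum the magnitudes of each area piece.
0–4 s: |-10| × 4 = 40 m
4–7 s: |12| × 3 = 36 m
7–8 s: |8| × 1 = 8 m
Total distance = 84 m

84 m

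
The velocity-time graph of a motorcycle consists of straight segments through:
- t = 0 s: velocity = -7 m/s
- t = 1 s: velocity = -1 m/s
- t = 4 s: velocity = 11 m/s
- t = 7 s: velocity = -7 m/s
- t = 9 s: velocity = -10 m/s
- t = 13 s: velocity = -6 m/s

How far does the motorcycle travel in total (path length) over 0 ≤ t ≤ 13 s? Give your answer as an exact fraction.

Distance (not displacement) is the total path length: add the absolute areas under v-t.
0–1 s: |½(-7 + -1)(1)| = 4 m
1–4 s: v = 0 at t = 1.25 s; triangle areas 0.125 + 15.125 = 15.25 m
4–7 s: v = 0 at t = 35/6 s; triangle areas 121/12 + 49/12 = 85/6 m
7–9 s: |½(-7 + -10)(2)| = 17 m
9–13 s: |½(-10 + -6)(4)| = 32 m
Total distance = 989/12 m

989/12 m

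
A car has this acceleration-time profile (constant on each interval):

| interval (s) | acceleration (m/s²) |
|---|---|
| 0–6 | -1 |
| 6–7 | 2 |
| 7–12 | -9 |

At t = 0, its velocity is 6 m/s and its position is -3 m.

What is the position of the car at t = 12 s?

-86.5 m

On each constant-a segment, Δv = aΔt and Δx = v₀Δt + ½aΔt²; chain segment to segment.
0–6 s: v starts 6 m/s; Δx = 6·6 + ½·-1·6² = 18 m; v ends 0 m/s.
6–7 s: v starts 0 m/s; Δx = 0·1 + ½·2·1² = 1 m; v ends 2 m/s.
7–12 s: v starts 2 m/s; Δx = 2·5 + ½·-9·5² = -102.5 m; v ends -43 m/s.
x(12) = -3 + Σ Δx = -86.5 m.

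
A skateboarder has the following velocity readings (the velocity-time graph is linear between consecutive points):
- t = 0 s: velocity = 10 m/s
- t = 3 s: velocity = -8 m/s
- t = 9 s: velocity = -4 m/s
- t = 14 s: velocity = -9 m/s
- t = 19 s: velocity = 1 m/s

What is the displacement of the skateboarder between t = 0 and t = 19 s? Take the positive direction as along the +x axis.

-85.5 m

Net displacement equals the area under the velocity-time graph (areas below the axis count negative).
0–3 s: ½(10 + -8)(3) = 3 m
3–9 s: ½(-8 + -4)(6) = -36 m
9–14 s: ½(-4 + -9)(5) = -32.5 m
14–19 s: ½(-9 + 1)(5) = -20 m
Net displacement = -85.5 m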